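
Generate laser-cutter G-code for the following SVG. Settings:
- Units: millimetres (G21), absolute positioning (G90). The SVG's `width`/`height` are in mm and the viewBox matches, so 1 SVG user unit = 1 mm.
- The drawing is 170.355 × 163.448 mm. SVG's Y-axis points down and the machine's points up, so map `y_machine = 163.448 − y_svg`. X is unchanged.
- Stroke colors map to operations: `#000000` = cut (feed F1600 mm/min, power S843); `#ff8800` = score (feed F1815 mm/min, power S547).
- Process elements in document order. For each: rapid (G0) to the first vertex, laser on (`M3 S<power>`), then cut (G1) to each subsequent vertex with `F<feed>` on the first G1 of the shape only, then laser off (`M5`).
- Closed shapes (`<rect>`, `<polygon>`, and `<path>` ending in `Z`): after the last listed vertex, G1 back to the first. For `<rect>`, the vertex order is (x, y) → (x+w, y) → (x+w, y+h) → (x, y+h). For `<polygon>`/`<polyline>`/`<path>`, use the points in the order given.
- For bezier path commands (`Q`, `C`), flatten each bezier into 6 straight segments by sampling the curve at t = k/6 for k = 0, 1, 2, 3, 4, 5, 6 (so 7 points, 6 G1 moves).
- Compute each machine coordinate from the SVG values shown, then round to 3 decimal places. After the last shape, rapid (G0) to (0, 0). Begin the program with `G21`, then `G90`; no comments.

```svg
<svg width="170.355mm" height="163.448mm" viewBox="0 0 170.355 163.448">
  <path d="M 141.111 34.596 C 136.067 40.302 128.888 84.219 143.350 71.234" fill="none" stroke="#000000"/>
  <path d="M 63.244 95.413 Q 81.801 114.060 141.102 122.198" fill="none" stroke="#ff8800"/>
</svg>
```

G21
G90
G0 X141.111 Y128.852
M3 S843
G1 X138.521 Y123.255 F1600
G1 X136.236 Y113.932
G1 X134.916 Y103.524
G1 X135.221 Y94.674
G1 X137.812 Y90.023
G1 X143.350 Y92.214
M5
G0 X63.244 Y68.035
M3 S547
G1 X70.561 Y62.111 F1815
G1 X80.142 Y56.771
G1 X91.987 Y52.015
G1 X106.095 Y47.843
G1 X122.467 Y44.255
G1 X141.102 Y41.250
M5
G0 X0.000 Y0.000

Since the viewBox matches the mm dimensions, user units are millimetres directly. The only transform is the Y-flip y_m = 163.448 − y_svg.

Shape 1 is a cubic bezier drawn with `<path>`. Its stroke #000000 means cut at S843, F1600. After flipping Y the toolpath is (141.111,128.852) → (138.521,123.255) → (136.236,113.932) → (134.916,103.524) → (135.221,94.674) → (137.812,90.023) → (143.350,92.214).

Shape 2 is a quadratic bezier drawn with `<path>`. Its stroke #ff8800 means score at S547, F1815. After flipping Y the toolpath is (63.244,68.035) → (70.561,62.111) → (80.142,56.771) → (91.987,52.015) → (106.095,47.843) → (122.467,44.255) → (141.102,41.250).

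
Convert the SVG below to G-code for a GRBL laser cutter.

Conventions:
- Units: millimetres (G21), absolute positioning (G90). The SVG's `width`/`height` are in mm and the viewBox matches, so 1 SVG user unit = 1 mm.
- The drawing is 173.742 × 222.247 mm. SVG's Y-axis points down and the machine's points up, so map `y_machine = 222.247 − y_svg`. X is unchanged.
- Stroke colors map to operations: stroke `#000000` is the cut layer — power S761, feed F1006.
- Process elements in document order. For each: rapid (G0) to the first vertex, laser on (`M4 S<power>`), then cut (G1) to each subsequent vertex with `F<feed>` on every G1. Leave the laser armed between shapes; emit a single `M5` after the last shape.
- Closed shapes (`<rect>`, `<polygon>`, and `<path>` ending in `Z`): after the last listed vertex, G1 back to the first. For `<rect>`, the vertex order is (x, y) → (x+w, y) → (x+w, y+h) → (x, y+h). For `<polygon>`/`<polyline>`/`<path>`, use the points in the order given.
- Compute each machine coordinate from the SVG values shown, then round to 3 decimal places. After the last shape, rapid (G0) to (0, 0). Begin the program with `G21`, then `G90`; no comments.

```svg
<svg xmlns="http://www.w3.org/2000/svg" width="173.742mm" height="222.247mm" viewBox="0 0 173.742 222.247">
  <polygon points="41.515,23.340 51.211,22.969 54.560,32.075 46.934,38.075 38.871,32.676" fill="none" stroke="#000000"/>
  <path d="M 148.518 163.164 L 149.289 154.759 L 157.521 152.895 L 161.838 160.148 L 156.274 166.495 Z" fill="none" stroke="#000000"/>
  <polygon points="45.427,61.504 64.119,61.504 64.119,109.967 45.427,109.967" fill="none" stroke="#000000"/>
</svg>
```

G21
G90
G0 X41.515 Y198.907
M4 S761
G1 X51.211 Y199.278 F1006
G1 X54.560 Y190.172 F1006
G1 X46.934 Y184.172 F1006
G1 X38.871 Y189.571 F1006
G1 X41.515 Y198.907 F1006
G0 X148.518 Y59.083
M4 S761
G1 X149.289 Y67.488 F1006
G1 X157.521 Y69.352 F1006
G1 X161.838 Y62.099 F1006
G1 X156.274 Y55.752 F1006
G1 X148.518 Y59.083 F1006
G0 X45.427 Y160.743
M4 S761
G1 X64.119 Y160.743 F1006
G1 X64.119 Y112.280 F1006
G1 X45.427 Y112.280 F1006
G1 X45.427 Y160.743 F1006
M5
G0 X0.000 Y0.000

Since the viewBox matches the mm dimensions, user units are millimetres directly. The only transform is the Y-flip y_m = 222.247 − y_svg.

Shape 1 is a regular polygon drawn with `<polygon>`. Its stroke #000000 means cut at S761, F1006. After flipping Y the toolpath is (41.515,198.907) → (51.211,199.278) → (54.560,190.172) → (46.934,184.172) → (38.871,189.571) → (41.515,198.907), returning to the start.

Shape 2 is a regular polygon drawn with `<path>`. Its stroke #000000 means cut at S761, F1006. After flipping Y the toolpath is (148.518,59.083) → (149.289,67.488) → (157.521,69.352) → (161.838,62.099) → (156.274,55.752) → (148.518,59.083), returning to the start.

Shape 3 is a rectangle drawn with `<polygon>`. Its stroke #000000 means cut at S761, F1006. After flipping Y the toolpath is (45.427,160.743) → (64.119,160.743) → (64.119,112.280) → (45.427,112.280) → (45.427,160.743), returning to the start.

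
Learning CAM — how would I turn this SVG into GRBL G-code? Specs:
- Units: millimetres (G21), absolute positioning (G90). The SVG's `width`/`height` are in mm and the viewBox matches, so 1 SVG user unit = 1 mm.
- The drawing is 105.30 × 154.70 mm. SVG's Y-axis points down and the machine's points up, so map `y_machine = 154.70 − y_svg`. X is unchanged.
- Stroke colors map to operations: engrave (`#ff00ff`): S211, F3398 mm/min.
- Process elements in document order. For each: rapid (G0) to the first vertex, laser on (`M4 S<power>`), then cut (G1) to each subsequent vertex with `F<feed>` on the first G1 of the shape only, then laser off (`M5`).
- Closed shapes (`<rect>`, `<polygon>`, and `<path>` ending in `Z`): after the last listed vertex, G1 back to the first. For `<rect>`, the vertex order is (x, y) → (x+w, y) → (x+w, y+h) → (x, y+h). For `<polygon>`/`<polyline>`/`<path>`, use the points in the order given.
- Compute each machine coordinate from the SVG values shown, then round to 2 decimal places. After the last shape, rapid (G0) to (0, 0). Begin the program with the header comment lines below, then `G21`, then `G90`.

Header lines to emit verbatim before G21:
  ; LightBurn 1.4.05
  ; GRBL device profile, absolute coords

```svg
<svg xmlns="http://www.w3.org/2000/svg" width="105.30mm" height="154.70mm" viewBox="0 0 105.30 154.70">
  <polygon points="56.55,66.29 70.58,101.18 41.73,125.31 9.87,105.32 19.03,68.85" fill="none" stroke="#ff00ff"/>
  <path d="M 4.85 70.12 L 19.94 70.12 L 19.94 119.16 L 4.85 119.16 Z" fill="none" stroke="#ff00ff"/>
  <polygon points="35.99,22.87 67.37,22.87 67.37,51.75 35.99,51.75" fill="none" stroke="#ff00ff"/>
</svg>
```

; LightBurn 1.4.05
; GRBL device profile, absolute coords
G21
G90
G0 X56.55 Y88.41
M4 S211
G1 X70.58 Y53.52 F3398
G1 X41.73 Y29.39
G1 X9.87 Y49.38
G1 X19.03 Y85.85
G1 X56.55 Y88.41
M5
G0 X4.85 Y84.58
M4 S211
G1 X19.94 Y84.58 F3398
G1 X19.94 Y35.54
G1 X4.85 Y35.54
G1 X4.85 Y84.58
M5
G0 X35.99 Y131.83
M4 S211
G1 X67.37 Y131.83 F3398
G1 X67.37 Y102.95
G1 X35.99 Y102.95
G1 X35.99 Y131.83
M5
G0 X0.00 Y0.00

Since the viewBox matches the mm dimensions, user units are millimetres directly. The only transform is the Y-flip y_m = 154.70 − y_svg.

Shape 1 is a regular polygon drawn with `<polygon>`. Its stroke #ff00ff means engrave at S211, F3398. After flipping Y the toolpath is (56.55,88.41) → (70.58,53.52) → (41.73,29.39) → (9.87,49.38) → (19.03,85.85) → (56.55,88.41), returning to the start.

Shape 2 is a rectangle drawn with `<path>`. Its stroke #ff00ff means engrave at S211, F3398. After flipping Y the toolpath is (4.85,84.58) → (19.94,84.58) → (19.94,35.54) → (4.85,35.54) → (4.85,84.58), returning to the start.

Shape 3 is a rectangle drawn with `<polygon>`. Its stroke #ff00ff means engrave at S211, F3398. After flipping Y the toolpath is (35.99,131.83) → (67.37,131.83) → (67.37,102.95) → (35.99,102.95) → (35.99,131.83), returning to the start.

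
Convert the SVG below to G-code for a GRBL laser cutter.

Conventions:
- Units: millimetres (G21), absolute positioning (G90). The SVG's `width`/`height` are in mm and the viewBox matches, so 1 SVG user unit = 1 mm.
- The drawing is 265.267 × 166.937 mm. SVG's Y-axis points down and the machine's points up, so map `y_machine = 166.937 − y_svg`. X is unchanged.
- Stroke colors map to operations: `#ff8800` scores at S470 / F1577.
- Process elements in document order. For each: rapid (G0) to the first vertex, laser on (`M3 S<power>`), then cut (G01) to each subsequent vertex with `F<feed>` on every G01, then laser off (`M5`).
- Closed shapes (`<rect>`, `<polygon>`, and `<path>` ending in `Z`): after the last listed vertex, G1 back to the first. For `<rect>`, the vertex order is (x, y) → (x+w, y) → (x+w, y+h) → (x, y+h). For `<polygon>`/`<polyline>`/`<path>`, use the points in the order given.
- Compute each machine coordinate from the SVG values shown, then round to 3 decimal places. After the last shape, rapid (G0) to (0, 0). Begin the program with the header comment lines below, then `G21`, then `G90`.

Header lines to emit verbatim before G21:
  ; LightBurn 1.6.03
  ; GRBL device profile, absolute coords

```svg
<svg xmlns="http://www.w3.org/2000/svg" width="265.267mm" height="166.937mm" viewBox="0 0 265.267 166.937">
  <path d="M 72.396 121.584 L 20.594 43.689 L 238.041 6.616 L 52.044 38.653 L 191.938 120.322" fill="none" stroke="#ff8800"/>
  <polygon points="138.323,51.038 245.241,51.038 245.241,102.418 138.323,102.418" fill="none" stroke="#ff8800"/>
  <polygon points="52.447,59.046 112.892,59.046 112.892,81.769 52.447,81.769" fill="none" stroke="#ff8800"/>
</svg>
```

; LightBurn 1.6.03
; GRBL device profile, absolute coords
G21
G90
G0 X72.396 Y45.353
M3 S470
G01 X20.594 Y123.248 F1577
G01 X238.041 Y160.321 F1577
G01 X52.044 Y128.284 F1577
G01 X191.938 Y46.615 F1577
M5
G0 X138.323 Y115.899
M3 S470
G01 X245.241 Y115.899 F1577
G01 X245.241 Y64.519 F1577
G01 X138.323 Y64.519 F1577
G01 X138.323 Y115.899 F1577
M5
G0 X52.447 Y107.891
M3 S470
G01 X112.892 Y107.891 F1577
G01 X112.892 Y85.168 F1577
G01 X52.447 Y85.168 F1577
G01 X52.447 Y107.891 F1577
M5
G0 X0.000 Y0.000

1 u = 1 mm; y_m = 166.937 − y.

[1] `<path>` open polyline, #ff8800→score S470 F1577: (72.396,45.353) → (20.594,123.248) → (238.041,160.321) → (52.044,128.284) → (191.938,46.615)

[2] `<polygon>` rectangle, #ff8800→score S470 F1577: (138.323,115.899) → (245.241,115.899) → (245.241,64.519) → (138.323,64.519) → (138.323,115.899) (closed)

[3] `<polygon>` rectangle, #ff8800→score S470 F1577: (52.447,107.891) → (112.892,107.891) → (112.892,85.168) → (52.447,85.168) → (52.447,107.891) (closed)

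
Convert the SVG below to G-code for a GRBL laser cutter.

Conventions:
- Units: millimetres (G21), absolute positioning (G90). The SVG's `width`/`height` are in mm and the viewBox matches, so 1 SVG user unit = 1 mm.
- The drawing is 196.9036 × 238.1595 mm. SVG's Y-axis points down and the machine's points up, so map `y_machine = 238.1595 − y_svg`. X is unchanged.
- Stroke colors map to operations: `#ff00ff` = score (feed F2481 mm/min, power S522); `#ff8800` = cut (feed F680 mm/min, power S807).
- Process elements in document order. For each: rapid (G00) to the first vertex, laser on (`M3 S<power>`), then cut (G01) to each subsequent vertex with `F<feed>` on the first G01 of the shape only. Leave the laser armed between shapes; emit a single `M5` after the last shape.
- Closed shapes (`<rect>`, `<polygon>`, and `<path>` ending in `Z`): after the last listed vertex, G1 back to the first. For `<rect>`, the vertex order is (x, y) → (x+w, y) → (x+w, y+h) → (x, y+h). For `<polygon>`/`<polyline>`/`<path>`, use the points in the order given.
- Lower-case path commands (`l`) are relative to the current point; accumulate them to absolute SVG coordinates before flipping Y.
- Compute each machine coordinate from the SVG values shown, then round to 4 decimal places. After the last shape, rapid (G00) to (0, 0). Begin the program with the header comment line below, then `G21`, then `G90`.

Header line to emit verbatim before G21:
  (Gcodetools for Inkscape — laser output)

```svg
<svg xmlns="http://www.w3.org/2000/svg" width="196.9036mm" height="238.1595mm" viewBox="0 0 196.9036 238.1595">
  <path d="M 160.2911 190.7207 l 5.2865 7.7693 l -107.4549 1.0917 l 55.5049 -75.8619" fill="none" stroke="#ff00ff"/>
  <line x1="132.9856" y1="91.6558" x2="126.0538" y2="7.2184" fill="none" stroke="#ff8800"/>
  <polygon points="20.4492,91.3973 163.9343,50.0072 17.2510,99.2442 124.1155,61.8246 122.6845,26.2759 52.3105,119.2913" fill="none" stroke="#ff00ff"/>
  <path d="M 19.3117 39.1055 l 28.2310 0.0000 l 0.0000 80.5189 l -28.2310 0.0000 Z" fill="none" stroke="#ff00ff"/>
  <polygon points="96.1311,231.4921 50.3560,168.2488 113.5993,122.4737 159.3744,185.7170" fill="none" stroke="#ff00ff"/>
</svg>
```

viewBox `0 0 196.9036 238.1595` with mm width/height → 1 unit = 1 mm. Flip: y_m = 238.1595 − y_svg.

**Shape 1** — `<path>` open polyline, stroke `#ff00ff` → score (S522, F2481). Machine vertices: (160.2911,47.4388) → (165.5776,39.6695) → (58.1227,38.5778) → (113.6276,114.4397). Open path.

**Shape 2** — `<line>` line segment, stroke `#ff8800` → cut (S807, F680). Machine vertices: (132.9856,146.5037) → (126.0538,230.9411). Open path.

**Shape 3** — `<polygon>` closed polygon, stroke `#ff00ff` → score (S522, F2481). Machine vertices: (20.4492,146.7622) → (163.9343,188.1523) → (17.2510,138.9153) → (124.1155,176.3349) → (122.6845,211.8836) → (52.3105,118.8682) → (20.4492,146.7622). Closed: final G1 returns to the first vertex.

**Shape 4** — `<path>` rectangle, stroke `#ff00ff` → score (S522, F2481). Machine vertices: (19.3117,199.0540) → (47.5427,199.0540) → (47.5427,118.5351) → (19.3117,118.5351) → (19.3117,199.0540). Closed: final G1 returns to the first vertex.

**Shape 5** — `<polygon>` regular polygon, stroke `#ff00ff` → score (S522, F2481). Machine vertices: (96.1311,6.6674) → (50.3560,69.9107) → (113.5993,115.6858) → (159.3744,52.4425) → (96.1311,6.6674). Closed: final G1 returns to the first vertex.

(Gcodetools for Inkscape — laser output)
G21
G90
G00 X160.2911 Y47.4388
M3 S522
G01 X165.5776 Y39.6695 F2481
G01 X58.1227 Y38.5778
G01 X113.6276 Y114.4397
G00 X132.9856 Y146.5037
M3 S807
G01 X126.0538 Y230.9411 F680
G00 X20.4492 Y146.7622
M3 S522
G01 X163.9343 Y188.1523 F2481
G01 X17.2510 Y138.9153
G01 X124.1155 Y176.3349
G01 X122.6845 Y211.8836
G01 X52.3105 Y118.8682
G01 X20.4492 Y146.7622
G00 X19.3117 Y199.0540
M3 S522
G01 X47.5427 Y199.0540 F2481
G01 X47.5427 Y118.5351
G01 X19.3117 Y118.5351
G01 X19.3117 Y199.0540
G00 X96.1311 Y6.6674
M3 S522
G01 X50.3560 Y69.9107 F2481
G01 X113.5993 Y115.6858
G01 X159.3744 Y52.4425
G01 X96.1311 Y6.6674
M5
G00 X0.0000 Y0.0000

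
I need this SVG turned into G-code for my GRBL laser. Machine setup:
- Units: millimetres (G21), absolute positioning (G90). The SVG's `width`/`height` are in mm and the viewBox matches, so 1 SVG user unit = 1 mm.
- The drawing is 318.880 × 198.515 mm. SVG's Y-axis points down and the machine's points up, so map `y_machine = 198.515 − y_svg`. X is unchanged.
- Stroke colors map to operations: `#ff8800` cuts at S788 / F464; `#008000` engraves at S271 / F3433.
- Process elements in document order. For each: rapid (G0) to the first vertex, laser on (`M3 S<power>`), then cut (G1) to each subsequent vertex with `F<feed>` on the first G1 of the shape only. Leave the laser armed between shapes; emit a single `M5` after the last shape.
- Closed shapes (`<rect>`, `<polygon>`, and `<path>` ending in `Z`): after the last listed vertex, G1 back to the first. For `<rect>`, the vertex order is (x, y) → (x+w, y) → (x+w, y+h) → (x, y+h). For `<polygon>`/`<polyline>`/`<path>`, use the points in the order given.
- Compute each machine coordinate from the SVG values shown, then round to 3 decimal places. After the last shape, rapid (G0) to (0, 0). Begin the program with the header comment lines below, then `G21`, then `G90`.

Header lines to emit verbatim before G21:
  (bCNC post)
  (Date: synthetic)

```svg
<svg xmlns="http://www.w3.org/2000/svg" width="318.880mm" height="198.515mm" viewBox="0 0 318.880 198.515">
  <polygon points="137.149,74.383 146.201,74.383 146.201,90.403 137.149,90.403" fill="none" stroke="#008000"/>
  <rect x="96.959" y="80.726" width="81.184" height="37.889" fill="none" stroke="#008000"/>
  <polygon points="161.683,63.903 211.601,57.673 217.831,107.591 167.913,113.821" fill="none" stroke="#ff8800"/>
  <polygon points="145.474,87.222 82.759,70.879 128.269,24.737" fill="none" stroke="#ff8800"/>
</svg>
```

viewBox `0 0 318.880 198.515` with mm width/height → 1 unit = 1 mm. Flip: y_m = 198.515 − y_svg.

**Shape 1** — `<polygon>` rectangle, stroke `#008000` → engrave (S271, F3433). Machine vertices: (137.149,124.132) → (146.201,124.132) → (146.201,108.112) → (137.149,108.112) → (137.149,124.132). Closed: final G1 returns to the first vertex.

**Shape 2** — `<rect>` rectangle, stroke `#008000` → engrave (S271, F3433). Machine vertices: (96.959,117.789) → (178.143,117.789) → (178.143,79.900) → (96.959,79.900) → (96.959,117.789). Closed: final G1 returns to the first vertex.

**Shape 3** — `<polygon>` regular polygon, stroke `#ff8800` → cut (S788, F464). Machine vertices: (161.683,134.612) → (211.601,140.842) → (217.831,90.924) → (167.913,84.694) → (161.683,134.612). Closed: final G1 returns to the first vertex.

**Shape 4** — `<polygon>` regular polygon, stroke `#ff8800` → cut (S788, F464). Machine vertices: (145.474,111.293) → (82.759,127.636) → (128.269,173.778) → (145.474,111.293). Closed: final G1 returns to the first vertex.

(bCNC post)
(Date: synthetic)
G21
G90
G0 X137.149 Y124.132
M3 S271
G1 X146.201 Y124.132 F3433
G1 X146.201 Y108.112
G1 X137.149 Y108.112
G1 X137.149 Y124.132
G0 X96.959 Y117.789
M3 S271
G1 X178.143 Y117.789 F3433
G1 X178.143 Y79.900
G1 X96.959 Y79.900
G1 X96.959 Y117.789
G0 X161.683 Y134.612
M3 S788
G1 X211.601 Y140.842 F464
G1 X217.831 Y90.924
G1 X167.913 Y84.694
G1 X161.683 Y134.612
G0 X145.474 Y111.293
M3 S788
G1 X82.759 Y127.636 F464
G1 X128.269 Y173.778
G1 X145.474 Y111.293
M5
G0 X0.000 Y0.000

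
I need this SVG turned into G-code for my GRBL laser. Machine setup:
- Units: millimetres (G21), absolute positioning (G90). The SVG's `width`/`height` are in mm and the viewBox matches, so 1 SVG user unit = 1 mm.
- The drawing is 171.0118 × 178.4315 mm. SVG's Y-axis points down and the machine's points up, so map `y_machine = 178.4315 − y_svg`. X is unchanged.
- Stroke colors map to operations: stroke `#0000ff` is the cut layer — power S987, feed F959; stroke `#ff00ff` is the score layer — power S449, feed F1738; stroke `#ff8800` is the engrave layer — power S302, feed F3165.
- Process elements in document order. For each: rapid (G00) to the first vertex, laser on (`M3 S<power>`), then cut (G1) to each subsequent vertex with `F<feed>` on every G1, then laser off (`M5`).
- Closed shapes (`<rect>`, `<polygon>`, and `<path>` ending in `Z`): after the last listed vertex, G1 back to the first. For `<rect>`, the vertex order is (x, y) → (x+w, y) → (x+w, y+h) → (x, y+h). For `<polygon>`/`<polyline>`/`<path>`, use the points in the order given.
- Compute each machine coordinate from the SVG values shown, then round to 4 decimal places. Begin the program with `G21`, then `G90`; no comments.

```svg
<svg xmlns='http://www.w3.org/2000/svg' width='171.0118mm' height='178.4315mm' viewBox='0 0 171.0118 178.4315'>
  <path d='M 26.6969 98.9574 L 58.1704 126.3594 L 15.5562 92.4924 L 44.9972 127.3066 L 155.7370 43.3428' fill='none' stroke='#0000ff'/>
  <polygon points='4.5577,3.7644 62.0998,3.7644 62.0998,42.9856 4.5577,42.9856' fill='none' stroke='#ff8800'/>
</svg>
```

G21
G90
G00 X26.6969 Y79.4741
M3 S987
G1 X58.1704 Y52.0721 F959
G1 X15.5562 Y85.9391 F959
G1 X44.9972 Y51.1249 F959
G1 X155.7370 Y135.0887 F959
M5
G00 X4.5577 Y174.6671
M3 S302
G1 X62.0998 Y174.6671 F3165
G1 X62.0998 Y135.4459 F3165
G1 X4.5577 Y135.4459 F3165
G1 X4.5577 Y174.6671 F3165
M5

viewBox `0 0 171.0118 178.4315` with mm width/height → 1 unit = 1 mm. Flip: y_m = 178.4315 − y_svg.

**Shape 1** — `<path>` open polyline, stroke `#0000ff` → cut (S987, F959). Machine vertices: (26.6969,79.4741) → (58.1704,52.0721) → (15.5562,85.9391) → (44.9972,51.1249) → (155.7370,135.0887). Open path.

**Shape 2** — `<polygon>` rectangle, stroke `#ff8800` → engrave (S302, F3165). Machine vertices: (4.5577,174.6671) → (62.0998,174.6671) → (62.0998,135.4459) → (4.5577,135.4459) → (4.5577,174.6671). Closed: final G1 returns to the first vertex.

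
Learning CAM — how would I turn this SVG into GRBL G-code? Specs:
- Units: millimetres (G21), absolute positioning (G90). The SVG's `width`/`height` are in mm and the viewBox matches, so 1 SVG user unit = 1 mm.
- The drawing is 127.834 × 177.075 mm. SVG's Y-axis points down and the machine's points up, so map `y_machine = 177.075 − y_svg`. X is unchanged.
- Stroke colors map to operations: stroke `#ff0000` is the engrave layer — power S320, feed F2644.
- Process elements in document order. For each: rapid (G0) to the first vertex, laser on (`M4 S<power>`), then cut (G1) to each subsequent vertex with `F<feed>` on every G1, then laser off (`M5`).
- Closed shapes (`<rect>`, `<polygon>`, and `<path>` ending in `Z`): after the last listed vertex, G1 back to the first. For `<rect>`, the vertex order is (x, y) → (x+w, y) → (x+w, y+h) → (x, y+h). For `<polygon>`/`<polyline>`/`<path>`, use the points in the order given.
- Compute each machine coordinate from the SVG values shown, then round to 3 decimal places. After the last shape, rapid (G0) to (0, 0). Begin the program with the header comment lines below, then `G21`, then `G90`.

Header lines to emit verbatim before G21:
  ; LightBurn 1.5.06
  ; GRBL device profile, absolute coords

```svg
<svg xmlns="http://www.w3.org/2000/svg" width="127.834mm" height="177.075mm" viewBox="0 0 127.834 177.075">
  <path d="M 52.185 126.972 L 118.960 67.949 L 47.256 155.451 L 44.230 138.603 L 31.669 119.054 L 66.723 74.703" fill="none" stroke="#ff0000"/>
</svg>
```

; LightBurn 1.5.06
; GRBL device profile, absolute coords
G21
G90
G0 X52.185 Y50.103
M4 S320
G1 X118.960 Y109.126 F2644
G1 X47.256 Y21.624 F2644
G1 X44.230 Y38.472 F2644
G1 X31.669 Y58.021 F2644
G1 X66.723 Y102.372 F2644
M5
G0 X0.000 Y0.000

viewBox `0 0 127.834 177.075` with mm width/height → 1 unit = 1 mm. Flip: y_m = 177.075 − y_svg.

**Shape 1** — `<path>` open polyline, stroke `#ff0000` → engrave (S320, F2644). Machine vertices: (52.185,50.103) → (118.960,109.126) → (47.256,21.624) → (44.230,38.472) → (31.669,58.021) → (66.723,102.372). Open path.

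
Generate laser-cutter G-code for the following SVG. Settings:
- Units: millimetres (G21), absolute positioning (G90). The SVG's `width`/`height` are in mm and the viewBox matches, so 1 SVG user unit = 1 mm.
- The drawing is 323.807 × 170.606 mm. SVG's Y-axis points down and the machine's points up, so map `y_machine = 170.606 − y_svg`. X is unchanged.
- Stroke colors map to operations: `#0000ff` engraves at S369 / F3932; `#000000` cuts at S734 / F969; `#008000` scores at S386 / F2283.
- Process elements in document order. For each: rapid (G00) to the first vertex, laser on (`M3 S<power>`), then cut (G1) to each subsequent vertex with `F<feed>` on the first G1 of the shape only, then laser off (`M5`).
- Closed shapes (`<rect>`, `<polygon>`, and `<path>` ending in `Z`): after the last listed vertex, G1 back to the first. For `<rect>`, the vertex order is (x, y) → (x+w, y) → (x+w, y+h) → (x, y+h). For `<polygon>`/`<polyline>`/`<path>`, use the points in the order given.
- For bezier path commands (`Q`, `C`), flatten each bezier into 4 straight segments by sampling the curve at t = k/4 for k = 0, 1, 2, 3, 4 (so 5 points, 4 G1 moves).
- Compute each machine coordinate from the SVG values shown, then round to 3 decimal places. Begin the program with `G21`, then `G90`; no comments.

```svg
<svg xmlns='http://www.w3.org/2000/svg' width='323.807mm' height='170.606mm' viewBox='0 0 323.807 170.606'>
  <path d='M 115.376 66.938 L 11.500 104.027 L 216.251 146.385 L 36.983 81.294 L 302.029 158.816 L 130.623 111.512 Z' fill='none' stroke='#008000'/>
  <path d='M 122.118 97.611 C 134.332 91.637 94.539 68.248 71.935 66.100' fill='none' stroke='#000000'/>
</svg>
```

G21
G90
G00 X115.376 Y103.668
M3 S386
G1 X11.500 Y66.579 F2283
G1 X216.251 Y24.221
G1 X36.983 Y89.312
G1 X302.029 Y11.790
G1 X130.623 Y59.094
G1 X115.376 Y103.668
M5
G00 X122.118 Y72.995
M3 S734
G1 X122.608 Y80.137 F969
G1 X110.083 Y90.185
G1 X91.030 Y99.516
G1 X71.935 Y104.506
M5

viewBox `0 0 323.807 170.606` with mm width/height → 1 unit = 1 mm. Flip: y_m = 170.606 − y_svg.

**Shape 1** — `<path>` closed polygon, stroke `#008000` → score (S386, F2283). Machine vertices: (115.376,103.668) → (11.500,66.579) → (216.251,24.221) → (36.983,89.312) → (302.029,11.790) → (130.623,59.094) → (115.376,103.668). Closed: final G1 returns to the first vertex.

**Shape 2** — `<path>` cubic bezier, stroke `#000000` → cut (S734, F969). Control points (SVG): P0=(122.118,97.611), P1=(134.332,91.637), P2=(94.539,68.248), P3=(71.935,66.100); sampled at t=k/4. Machine vertices: (122.118,72.995) → (122.608,80.137) → (110.083,90.185) → (91.030,99.516) → (71.935,104.506). Open path.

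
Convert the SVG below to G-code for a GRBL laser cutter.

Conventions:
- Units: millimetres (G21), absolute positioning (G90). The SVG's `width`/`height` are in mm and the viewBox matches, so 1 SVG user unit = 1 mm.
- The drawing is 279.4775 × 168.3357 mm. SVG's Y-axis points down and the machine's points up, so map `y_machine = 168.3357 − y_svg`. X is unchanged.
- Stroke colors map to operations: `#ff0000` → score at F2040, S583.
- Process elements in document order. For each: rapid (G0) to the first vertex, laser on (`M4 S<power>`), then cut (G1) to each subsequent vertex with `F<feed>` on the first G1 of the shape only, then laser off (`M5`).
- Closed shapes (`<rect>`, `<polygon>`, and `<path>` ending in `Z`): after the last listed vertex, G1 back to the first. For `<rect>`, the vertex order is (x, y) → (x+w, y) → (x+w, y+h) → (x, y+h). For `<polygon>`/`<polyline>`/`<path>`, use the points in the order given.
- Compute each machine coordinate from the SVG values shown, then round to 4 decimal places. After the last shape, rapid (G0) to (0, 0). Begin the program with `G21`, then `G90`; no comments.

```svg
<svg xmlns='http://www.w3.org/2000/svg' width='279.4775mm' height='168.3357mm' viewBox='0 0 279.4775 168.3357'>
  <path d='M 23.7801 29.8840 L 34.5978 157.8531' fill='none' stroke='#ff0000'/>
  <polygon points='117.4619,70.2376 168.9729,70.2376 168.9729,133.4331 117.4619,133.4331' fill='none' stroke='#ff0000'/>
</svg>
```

1 u = 1 mm; y_m = 168.3357 − y.

[1] `<path>` line segment, #ff0000→score S583 F2040: (23.7801,138.4517) → (34.5978,10.4826)

[2] `<polygon>` rectangle, #ff0000→score S583 F2040: (117.4619,98.0981) → (168.9729,98.0981) → (168.9729,34.9026) → (117.4619,34.9026) → (117.4619,98.0981) (closed)

G21
G90
G0 X23.7801 Y138.4517
M4 S583
G1 X34.5978 Y10.4826 F2040
M5
G0 X117.4619 Y98.0981
M4 S583
G1 X168.9729 Y98.0981 F2040
G1 X168.9729 Y34.9026
G1 X117.4619 Y34.9026
G1 X117.4619 Y98.0981
M5
G0 X0.0000 Y0.0000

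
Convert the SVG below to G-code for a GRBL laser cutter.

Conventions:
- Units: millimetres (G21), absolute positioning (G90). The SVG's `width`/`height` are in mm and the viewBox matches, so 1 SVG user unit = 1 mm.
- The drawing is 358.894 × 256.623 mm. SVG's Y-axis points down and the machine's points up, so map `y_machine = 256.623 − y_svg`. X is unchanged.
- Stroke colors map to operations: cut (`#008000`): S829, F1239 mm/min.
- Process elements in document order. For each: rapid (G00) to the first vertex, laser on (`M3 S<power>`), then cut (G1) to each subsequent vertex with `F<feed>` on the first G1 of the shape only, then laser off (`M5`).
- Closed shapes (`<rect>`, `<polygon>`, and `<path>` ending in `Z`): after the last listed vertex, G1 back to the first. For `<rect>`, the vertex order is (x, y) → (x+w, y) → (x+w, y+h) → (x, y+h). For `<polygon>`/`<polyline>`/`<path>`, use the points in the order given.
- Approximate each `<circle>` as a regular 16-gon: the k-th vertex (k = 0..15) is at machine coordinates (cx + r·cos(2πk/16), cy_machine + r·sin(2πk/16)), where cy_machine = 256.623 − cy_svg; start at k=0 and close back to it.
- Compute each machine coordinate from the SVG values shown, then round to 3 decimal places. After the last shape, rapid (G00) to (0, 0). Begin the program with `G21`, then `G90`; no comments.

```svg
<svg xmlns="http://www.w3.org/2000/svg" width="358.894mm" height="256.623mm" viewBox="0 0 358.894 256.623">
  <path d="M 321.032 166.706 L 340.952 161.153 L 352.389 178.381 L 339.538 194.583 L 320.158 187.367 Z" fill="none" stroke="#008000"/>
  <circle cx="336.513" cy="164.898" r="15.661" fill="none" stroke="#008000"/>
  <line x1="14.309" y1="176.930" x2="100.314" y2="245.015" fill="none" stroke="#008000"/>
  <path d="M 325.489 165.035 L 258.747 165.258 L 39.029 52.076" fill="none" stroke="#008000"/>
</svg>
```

G21
G90
G00 X321.032 Y89.917
M3 S829
G1 X340.952 Y95.470 F1239
G1 X352.389 Y78.242
G1 X339.538 Y62.040
G1 X320.158 Y69.256
G1 X321.032 Y89.917
M5
G00 X352.174 Y91.725
M3 S829
G1 X350.982 Y97.718 F1239
G1 X347.587 Y102.799
G1 X342.506 Y106.194
G1 X336.513 Y107.386
G1 X330.520 Y106.194
G1 X325.439 Y102.799
G1 X322.044 Y97.718
G1 X320.852 Y91.725
G1 X322.044 Y85.732
G1 X325.439 Y80.651
G1 X330.520 Y77.256
G1 X336.513 Y76.064
G1 X342.506 Y77.256
G1 X347.587 Y80.651
G1 X350.982 Y85.732
G1 X352.174 Y91.725
M5
G00 X14.309 Y79.693
M3 S829
G1 X100.314 Y11.608 F1239
M5
G00 X325.489 Y91.588
M3 S829
G1 X258.747 Y91.365 F1239
G1 X39.029 Y204.547
M5
G00 X0.000 Y0.000

Since the viewBox matches the mm dimensions, user units are millimetres directly. The only transform is the Y-flip y_m = 256.623 − y_svg.

Shape 1 is a regular polygon drawn with `<path>`. Its stroke #008000 means cut at S829, F1239. After flipping Y the toolpath is (321.032,89.917) → (340.952,95.470) → (352.389,78.242) → (339.538,62.040) → (320.158,69.256) → (321.032,89.917), returning to the start.

Shape 2 is a circle drawn with `<circle>`. Its stroke #008000 means cut at S829, F1239. After flipping Y the toolpath is (352.174,91.725) → (350.982,97.718) → (347.587,102.799) → (342.506,106.194) → (336.513,107.386) → (330.520,106.194) → (325.439,102.799) → (322.044,97.718) → (320.852,91.725) → (322.044,85.732) → (325.439,80.651) → (330.520,77.256) → (336.513,76.064) → (342.506,77.256) → (347.587,80.651) → (350.982,85.732) → (352.174,91.725), returning to the start.

Shape 3 is a line segment drawn with `<line>`. Its stroke #008000 means cut at S829, F1239. After flipping Y the toolpath is (14.309,79.693) → (100.314,11.608).

Shape 4 is a open polyline drawn with `<path>`. Its stroke #008000 means cut at S829, F1239. After flipping Y the toolpath is (325.489,91.588) → (258.747,91.365) → (39.029,204.547).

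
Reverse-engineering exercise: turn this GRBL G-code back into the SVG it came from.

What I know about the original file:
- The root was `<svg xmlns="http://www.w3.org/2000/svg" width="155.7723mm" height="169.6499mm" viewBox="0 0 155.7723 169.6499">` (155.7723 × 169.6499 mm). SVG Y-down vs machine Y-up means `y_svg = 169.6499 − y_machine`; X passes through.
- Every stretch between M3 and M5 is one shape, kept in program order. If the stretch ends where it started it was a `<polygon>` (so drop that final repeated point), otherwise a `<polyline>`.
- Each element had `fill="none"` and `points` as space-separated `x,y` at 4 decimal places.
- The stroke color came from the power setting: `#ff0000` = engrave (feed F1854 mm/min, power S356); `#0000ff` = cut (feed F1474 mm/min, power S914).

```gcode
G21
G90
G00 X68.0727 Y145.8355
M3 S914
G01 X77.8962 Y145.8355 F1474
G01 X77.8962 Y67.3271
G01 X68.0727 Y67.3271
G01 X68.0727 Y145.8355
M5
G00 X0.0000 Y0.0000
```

Machine Y-up, SVG Y-down with viewBox height 169.6499, so y_svg = 169.6499 − y_machine; X carries over. Every run uses S914, so all elements get stroke `#0000ff` (cut).

Run 1: The run returns to its start, so emit a `<polygon>` with points (Y-flipped): 68.0727,23.8144 77.8962,23.8144 77.8962,102.3228 68.0727,102.3228.

<svg xmlns="http://www.w3.org/2000/svg" width="155.7723mm" height="169.6499mm" viewBox="0 0 155.7723 169.6499">
  <polygon points="68.0727,23.8144 77.8962,23.8144 77.8962,102.3228 68.0727,102.3228" fill="none" stroke="#0000ff"/>
</svg>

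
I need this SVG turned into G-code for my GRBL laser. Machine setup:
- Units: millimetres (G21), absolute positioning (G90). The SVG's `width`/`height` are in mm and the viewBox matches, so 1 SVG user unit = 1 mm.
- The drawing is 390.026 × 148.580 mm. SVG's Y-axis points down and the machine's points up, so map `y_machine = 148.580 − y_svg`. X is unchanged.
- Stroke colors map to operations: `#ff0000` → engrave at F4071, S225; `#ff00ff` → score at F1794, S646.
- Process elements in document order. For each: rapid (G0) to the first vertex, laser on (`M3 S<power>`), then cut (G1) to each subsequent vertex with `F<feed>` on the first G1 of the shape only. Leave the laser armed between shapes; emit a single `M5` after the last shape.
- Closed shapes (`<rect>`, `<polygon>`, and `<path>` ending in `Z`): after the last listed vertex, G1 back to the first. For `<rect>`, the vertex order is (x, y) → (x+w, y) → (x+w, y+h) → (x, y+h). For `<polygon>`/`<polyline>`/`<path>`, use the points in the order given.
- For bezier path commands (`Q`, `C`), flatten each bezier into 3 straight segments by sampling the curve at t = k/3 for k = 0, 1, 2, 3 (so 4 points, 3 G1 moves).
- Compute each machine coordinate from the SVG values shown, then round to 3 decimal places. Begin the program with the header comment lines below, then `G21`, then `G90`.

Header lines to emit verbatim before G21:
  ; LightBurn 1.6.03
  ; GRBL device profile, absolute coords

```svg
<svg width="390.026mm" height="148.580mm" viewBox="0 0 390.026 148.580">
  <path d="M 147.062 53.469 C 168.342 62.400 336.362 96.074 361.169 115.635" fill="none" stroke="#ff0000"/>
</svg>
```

; LightBurn 1.6.03
; GRBL device profile, absolute coords
G21
G90
G0 X147.062 Y95.111
M3 S225
G1 X206.516 Y79.371 F4071
G1 X299.363 Y55.771
G1 X361.169 Y32.945
M5

1 u = 1 mm; y_m = 148.580 − y.

[1] `<path>` cubic bezier, #ff0000→engrave S225 F4071: (147.062,95.111) → (206.516,79.371) → (299.363,55.771) → (361.169,32.945)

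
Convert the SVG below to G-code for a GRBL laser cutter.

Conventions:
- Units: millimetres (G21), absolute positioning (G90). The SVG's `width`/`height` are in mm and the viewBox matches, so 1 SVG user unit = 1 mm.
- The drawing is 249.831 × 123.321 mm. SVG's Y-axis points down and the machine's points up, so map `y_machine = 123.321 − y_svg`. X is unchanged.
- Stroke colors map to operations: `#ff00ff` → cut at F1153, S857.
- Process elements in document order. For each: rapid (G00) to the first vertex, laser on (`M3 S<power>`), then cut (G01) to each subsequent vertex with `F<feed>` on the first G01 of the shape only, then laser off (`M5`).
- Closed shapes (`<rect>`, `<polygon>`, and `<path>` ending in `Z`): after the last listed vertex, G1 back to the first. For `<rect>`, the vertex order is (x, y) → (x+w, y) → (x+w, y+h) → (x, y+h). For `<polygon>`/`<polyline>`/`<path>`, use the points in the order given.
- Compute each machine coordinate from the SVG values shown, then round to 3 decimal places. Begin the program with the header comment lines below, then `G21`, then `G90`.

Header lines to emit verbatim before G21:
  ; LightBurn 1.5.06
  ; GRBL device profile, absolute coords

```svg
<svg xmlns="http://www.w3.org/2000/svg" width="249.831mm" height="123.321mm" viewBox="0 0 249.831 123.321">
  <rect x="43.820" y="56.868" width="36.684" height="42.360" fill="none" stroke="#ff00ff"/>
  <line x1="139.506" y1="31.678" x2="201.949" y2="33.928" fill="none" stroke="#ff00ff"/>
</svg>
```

viewBox `0 0 249.831 123.321` with mm width/height → 1 unit = 1 mm. Flip: y_m = 123.321 − y_svg.

**Shape 1** — `<rect>` rectangle, stroke `#ff00ff` → cut (S857, F1153). Machine vertices: (43.820,66.453) → (80.504,66.453) → (80.504,24.093) → (43.820,24.093) → (43.820,66.453). Closed: final G1 returns to the first vertex.

**Shape 2** — `<line>` line segment, stroke `#ff00ff` → cut (S857, F1153). Machine vertices: (139.506,91.643) → (201.949,89.393). Open path.

; LightBurn 1.5.06
; GRBL device profile, absolute coords
G21
G90
G00 X43.820 Y66.453
M3 S857
G01 X80.504 Y66.453 F1153
G01 X80.504 Y24.093
G01 X43.820 Y24.093
G01 X43.820 Y66.453
M5
G00 X139.506 Y91.643
M3 S857
G01 X201.949 Y89.393 F1153
M5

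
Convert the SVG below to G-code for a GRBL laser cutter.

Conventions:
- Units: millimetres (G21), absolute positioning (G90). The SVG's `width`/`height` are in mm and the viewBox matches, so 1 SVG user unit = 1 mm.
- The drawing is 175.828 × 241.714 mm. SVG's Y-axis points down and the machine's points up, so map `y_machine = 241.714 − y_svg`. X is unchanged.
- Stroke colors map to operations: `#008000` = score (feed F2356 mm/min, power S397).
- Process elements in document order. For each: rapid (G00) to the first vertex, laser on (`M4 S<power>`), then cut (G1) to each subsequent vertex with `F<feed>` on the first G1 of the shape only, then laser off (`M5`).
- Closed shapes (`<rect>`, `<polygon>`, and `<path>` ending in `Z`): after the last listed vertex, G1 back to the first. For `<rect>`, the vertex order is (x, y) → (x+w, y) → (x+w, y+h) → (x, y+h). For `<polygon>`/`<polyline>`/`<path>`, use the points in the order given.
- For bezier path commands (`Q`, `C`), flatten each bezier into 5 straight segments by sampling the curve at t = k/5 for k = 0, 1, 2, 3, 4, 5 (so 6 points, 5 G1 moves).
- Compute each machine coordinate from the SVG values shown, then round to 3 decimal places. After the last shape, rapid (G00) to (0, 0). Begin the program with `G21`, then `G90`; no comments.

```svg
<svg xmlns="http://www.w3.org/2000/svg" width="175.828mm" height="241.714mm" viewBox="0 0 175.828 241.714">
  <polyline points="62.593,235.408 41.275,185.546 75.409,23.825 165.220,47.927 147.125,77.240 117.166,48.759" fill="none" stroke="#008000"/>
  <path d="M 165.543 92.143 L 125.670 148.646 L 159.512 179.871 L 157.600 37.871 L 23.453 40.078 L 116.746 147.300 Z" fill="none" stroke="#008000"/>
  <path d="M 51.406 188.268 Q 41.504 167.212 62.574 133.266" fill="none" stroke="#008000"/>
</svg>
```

viewBox `0 0 175.828 241.714` with mm width/height → 1 unit = 1 mm. Flip: y_m = 241.714 − y_svg.

**Shape 1** — `<polyline>` open polyline, stroke `#008000` → score (S397, F2356). Machine vertices: (62.593,6.306) → (41.275,56.168) → (75.409,217.889) → (165.220,193.787) → (147.125,164.474) → (117.166,192.955). Open path.

**Shape 2** — `<path>` closed polygon, stroke `#008000` → score (S397, F2356). Machine vertices: (165.543,149.571) → (125.670,93.068) → (159.512,61.843) → (157.600,203.843) → (23.453,201.636) → (116.746,94.414) → (165.543,149.571). Closed: final G1 returns to the first vertex.

**Shape 3** — `<path>` quadratic bezier, stroke `#008000` → score (S397, F2356). Control points (SVG): P0=(51.406,188.268), P1=(41.504,167.212), P2=(62.574,133.266); sampled at t=k/5. Machine vertices: (51.406,53.446) → (48.684,62.384) → (48.440,72.353) → (50.674,83.354) → (55.385,95.385) → (62.574,108.448). Open path.

G21
G90
G00 X62.593 Y6.306
M4 S397
G1 X41.275 Y56.168 F2356
G1 X75.409 Y217.889
G1 X165.220 Y193.787
G1 X147.125 Y164.474
G1 X117.166 Y192.955
M5
G00 X165.543 Y149.571
M4 S397
G1 X125.670 Y93.068 F2356
G1 X159.512 Y61.843
G1 X157.600 Y203.843
G1 X23.453 Y201.636
G1 X116.746 Y94.414
G1 X165.543 Y149.571
M5
G00 X51.406 Y53.446
M4 S397
G1 X48.684 Y62.384 F2356
G1 X48.440 Y72.353
G1 X50.674 Y83.354
G1 X55.385 Y95.385
G1 X62.574 Y108.448
M5
G00 X0.000 Y0.000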